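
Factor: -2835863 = -1*79^1*35897^1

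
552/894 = 92/149 ≈ 0.617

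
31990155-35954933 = -3964778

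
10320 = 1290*8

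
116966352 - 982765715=-865799363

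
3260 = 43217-39957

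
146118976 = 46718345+99400631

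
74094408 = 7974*9292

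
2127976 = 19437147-17309171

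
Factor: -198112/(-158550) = 2^4 * 3^(-1) * 5^(-2) * 7^(-1) * 41^1 = 656/525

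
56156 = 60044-3888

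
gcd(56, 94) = 2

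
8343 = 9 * 927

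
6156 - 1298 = 4858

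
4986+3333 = 8319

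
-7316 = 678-7994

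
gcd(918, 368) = 2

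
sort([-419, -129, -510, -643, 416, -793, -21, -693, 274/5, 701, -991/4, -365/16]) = [-793, -693, -643, -510, -419, -991/4, -129, -365/16, -21, 274/5, 416, 701]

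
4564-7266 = -2702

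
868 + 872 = 1740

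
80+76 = 156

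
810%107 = 61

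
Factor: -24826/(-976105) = 2^1*5^(-1)*13^(-1)*12413^1*15017^(-1)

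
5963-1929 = 4034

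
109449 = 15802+93647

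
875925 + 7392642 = 8268567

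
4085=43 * 95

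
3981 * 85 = 338385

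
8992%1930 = 1272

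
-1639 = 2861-4500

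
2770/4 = 692 + 1/2 = 692.50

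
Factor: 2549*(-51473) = -1*2549^1*51473^1 = -131204677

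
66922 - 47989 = 18933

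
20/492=5/123 ≈ 0.0407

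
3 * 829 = 2487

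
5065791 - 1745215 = 3320576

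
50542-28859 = 21683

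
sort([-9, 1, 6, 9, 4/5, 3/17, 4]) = [-9, 3/17, 4/5, 1, 4, 6, 9]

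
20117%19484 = 633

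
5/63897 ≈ 0.0000783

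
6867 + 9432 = 16299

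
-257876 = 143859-401735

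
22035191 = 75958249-53923058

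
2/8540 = 1/4270 ≈ 0.000234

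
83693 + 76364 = 160057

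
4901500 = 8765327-3863827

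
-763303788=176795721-940099509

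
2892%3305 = 2892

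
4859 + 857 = 5716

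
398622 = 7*56946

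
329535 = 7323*45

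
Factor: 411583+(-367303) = 2^3 * 3^3 * 5^1 * 41^1 = 44280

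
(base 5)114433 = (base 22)90c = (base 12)2640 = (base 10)4368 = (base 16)1110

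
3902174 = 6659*586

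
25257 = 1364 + 23893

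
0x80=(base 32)40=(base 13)9b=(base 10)128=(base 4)2000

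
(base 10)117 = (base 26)4d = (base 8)165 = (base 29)41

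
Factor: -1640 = -1*2^3*5^1*41^1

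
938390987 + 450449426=1388840413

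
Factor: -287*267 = -1*3^1*7^1*41^1*89^1 = -76629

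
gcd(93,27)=3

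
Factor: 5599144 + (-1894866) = 2^1*19^1*43^1*2267^1 = 3704278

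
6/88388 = 3/44194 ≈ 0.0000679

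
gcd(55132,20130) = 22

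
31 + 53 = 84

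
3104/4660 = 776/1165 ≈ 0.666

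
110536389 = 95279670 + 15256719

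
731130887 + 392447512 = 1123578399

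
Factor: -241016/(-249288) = 3^(-1)*13^(-1)*17^(-1)*641^1 = 641/663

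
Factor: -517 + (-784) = -1 * 1301^1 = -1301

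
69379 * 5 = 346895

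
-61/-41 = 1+20/41 ≈ 1.49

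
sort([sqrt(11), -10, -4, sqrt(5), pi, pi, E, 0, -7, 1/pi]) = [-10, -7, -4, 0, 1/pi, sqrt(5), E, pi, pi, sqrt(11)]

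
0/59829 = 0 = 0.00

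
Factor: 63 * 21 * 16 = 2^4 * 3^3 * 7^2 = 21168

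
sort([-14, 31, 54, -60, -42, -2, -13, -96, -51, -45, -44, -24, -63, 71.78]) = [-96, -63, -60, -51, -45, -44, -42, -24, -14, -13, -2, 31, 54, 71.78]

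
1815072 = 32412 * 56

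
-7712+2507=-5205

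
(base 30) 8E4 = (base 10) 7624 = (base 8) 16710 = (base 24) D5G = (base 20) J14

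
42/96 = 7/16≈0.438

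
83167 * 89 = 7401863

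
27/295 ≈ 0.0915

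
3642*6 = 21852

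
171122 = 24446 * 7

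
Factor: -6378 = -1 * 2^1 * 3^1 * 1063^1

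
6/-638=-3/319 ≈ -0.00940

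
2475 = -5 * (-495)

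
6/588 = 1/98 ≈ 0.0102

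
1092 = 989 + 103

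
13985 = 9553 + 4432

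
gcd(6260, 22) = 2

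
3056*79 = 241424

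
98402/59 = 1667 + 49/59 ≈ 1667.83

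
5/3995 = 1/799 ≈ 0.00125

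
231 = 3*77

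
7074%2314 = 132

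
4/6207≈0.000644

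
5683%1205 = 863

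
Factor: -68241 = -1*3^1*23^2*43^1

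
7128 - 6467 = 661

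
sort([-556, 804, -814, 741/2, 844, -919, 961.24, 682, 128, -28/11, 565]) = [-919, -814, -556, -28/11, 128, 741/2, 565, 682, 804, 844, 961.24]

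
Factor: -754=-1*2^1*13^1*29^1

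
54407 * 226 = 12295982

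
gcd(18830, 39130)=70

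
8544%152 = 32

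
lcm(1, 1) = 1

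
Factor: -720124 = -1 * 2^2 * 41^1 * 4391^1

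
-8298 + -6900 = -15198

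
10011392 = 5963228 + 4048164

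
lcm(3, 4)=12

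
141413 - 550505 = -409092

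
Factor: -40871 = -1 * 23^1 * 1777^1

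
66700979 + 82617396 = 149318375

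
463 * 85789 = 39720307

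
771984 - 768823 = 3161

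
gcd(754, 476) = 2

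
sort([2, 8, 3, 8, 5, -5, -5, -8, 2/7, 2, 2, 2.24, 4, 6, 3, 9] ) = [-8, -5, -5, 2/7, 2, 2, 2, 2.24, 3, 3, 4, 5, 6, 8, 8, 9] 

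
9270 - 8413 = 857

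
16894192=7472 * 2261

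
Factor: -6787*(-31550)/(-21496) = -1*2^(-2)*5^2*11^1*617^1*631^1*2687^(-1) = -107064925/10748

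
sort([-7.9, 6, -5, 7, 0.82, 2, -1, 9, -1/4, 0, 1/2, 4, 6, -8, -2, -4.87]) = [-8, -7.9, -5, -4.87, -2, -1, -1/4, 0, 1/2, 0.82, 2, 4, 6, 6, 7, 9]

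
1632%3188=1632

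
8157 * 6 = 48942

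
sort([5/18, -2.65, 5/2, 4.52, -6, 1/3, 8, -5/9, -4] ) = [-6, -4, -2.65, -5/9, 5/18, 1/3, 5/2, 4.52, 8] 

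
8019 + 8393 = 16412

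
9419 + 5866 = 15285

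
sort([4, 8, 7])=[4, 7, 8]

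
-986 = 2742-3728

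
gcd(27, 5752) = 1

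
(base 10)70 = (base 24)2m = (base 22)34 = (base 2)1000110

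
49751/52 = 3827/4 = 956.75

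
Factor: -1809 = -1*3^3*67^1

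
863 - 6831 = -5968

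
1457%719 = 19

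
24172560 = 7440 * 3249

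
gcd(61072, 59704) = 8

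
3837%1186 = 279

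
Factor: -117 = -1*3^2*13^1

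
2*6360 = 12720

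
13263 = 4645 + 8618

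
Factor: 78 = 2^1 * 3^1 * 13^1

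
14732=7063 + 7669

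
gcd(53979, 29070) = 57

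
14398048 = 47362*304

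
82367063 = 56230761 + 26136302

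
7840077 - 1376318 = 6463759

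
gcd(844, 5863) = 1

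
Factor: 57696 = 2^5*3^1*601^1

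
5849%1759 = 572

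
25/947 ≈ 0.0264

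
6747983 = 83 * 81301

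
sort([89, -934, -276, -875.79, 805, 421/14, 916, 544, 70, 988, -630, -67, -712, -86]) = [-934, -875.79, -712, -630, -276, -86, -67, 421/14, 70, 89, 544, 805, 916, 988]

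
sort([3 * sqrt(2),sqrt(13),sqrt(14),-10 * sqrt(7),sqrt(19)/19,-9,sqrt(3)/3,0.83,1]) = [-10 * sqrt(7),-9,sqrt(19)/19,sqrt(3)/3,0.83,1,sqrt(13),sqrt(14),3 * sqrt(2)]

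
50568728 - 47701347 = 2867381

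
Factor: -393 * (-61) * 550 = 2^1 * 3^1 * 5^2 * 11^1 * 61^1 * 131^1 = 13185150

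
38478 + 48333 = 86811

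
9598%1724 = 978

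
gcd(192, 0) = 192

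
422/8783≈0.0480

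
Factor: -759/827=-1*3^1*11^1*23^1*827^(-1)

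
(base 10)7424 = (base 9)11158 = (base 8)16400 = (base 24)cl8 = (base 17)18bc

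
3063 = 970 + 2093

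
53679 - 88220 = -34541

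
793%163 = 141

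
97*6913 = 670561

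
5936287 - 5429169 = 507118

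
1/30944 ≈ 0.0000323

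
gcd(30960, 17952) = 48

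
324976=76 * 4276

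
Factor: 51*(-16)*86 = -1*2^5*3^1*17^1*43^1 = -70176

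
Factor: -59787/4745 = -1*3^2*5^(-1)*7^1 = -63/5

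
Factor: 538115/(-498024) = -1 * 2^(-3) * 3^(-2) * 5^1 * 281^1 * 383^1 * 6917^(-1)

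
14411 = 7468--6943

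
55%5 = 0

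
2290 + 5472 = 7762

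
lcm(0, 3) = 0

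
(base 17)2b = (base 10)45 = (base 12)39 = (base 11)41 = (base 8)55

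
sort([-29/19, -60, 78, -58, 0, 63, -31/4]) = [-60, -58, -31/4, -29/19, 0, 63, 78]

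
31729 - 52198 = -20469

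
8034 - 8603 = -569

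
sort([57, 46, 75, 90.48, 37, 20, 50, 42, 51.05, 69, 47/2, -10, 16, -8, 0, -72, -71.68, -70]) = [-72, -71.68, -70, -10, -8, 0, 16, 20, 47/2, 37, 42, 46, 50, 51.05, 57, 69, 75, 90.48]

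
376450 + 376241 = 752691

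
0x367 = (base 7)2353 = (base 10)871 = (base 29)111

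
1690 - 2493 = -803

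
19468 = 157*124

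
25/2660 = 5/532 ≈ 0.00940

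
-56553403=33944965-90498368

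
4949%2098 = 753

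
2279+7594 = 9873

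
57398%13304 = 4182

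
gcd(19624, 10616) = 8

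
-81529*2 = -163058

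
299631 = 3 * 99877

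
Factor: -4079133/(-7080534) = 2^(-1) * 3^(-2) * 857^(-1) * 8887^1 = 8887/15426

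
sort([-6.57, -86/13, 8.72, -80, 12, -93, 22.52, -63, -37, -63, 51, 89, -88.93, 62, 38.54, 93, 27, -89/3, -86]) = [-93, -88.93, -86, -80, -63, -63, -37, -89/3, -86/13, -6.57, 8.72, 12, 22.52, 27, 38.54, 51, 62, 89, 93]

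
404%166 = 72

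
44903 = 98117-53214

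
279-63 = 216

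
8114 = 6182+1932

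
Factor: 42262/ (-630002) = -1*11^1*17^1*19^ (-1)*59^ (-1)*113^1*281^ (-1) = -21131/315001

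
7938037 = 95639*83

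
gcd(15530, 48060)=10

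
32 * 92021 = 2944672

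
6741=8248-1507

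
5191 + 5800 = 10991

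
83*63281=5252323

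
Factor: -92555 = -1 * 5^1 * 107^1 * 173^1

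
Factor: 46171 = 46171^1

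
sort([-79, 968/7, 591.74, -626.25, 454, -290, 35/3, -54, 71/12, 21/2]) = [-626.25, -290, -79, -54, 71/12, 21/2, 35/3, 968/7, 454, 591.74]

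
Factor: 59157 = 3^3*7^1*313^1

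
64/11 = 5+9/11 ≈ 5.82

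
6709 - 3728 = 2981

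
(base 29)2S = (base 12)72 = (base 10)86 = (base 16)56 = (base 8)126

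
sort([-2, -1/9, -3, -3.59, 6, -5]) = [-5, -3.59, -3, -2, -1/9, 6]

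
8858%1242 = 164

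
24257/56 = 433+9/56≈433.16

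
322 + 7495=7817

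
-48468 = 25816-74284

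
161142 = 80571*2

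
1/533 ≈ 0.00188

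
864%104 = 32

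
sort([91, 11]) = [11, 91]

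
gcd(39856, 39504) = 16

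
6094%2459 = 1176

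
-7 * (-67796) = 474572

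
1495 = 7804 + -6309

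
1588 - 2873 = -1285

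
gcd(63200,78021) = 1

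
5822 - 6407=-585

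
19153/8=2394 + 1/8≈2394.13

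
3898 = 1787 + 2111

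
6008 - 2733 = 3275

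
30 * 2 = 60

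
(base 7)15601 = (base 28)5hf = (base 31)4i9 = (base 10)4411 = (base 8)10473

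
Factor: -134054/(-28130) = 5^(-1) * 29^(-1) * 691^1 = 691/145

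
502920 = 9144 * 55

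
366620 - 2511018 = -2144398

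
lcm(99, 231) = 693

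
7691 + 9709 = 17400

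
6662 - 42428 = -35766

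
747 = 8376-7629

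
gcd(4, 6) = 2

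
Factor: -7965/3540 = -1*2^(-2)*3^2 = -9/4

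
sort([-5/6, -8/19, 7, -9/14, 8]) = [-5/6, -9/14, -8/19, 7, 8]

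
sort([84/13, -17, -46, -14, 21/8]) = [-46, -17, -14, 21/8, 84/13]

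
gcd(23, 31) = 1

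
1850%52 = 30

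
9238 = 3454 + 5784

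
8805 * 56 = 493080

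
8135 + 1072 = 9207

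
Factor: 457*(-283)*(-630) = 2^1*3^2*5^1*7^1*283^1*457^1 = 81478530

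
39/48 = 13/16≈0.813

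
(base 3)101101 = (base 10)280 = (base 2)100011000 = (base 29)9j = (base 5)2110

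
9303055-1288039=8015016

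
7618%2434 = 316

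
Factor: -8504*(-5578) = 2^4*1063^1*2789^1 = 47435312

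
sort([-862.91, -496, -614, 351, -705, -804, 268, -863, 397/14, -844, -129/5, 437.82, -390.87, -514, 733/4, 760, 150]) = [-863, -862.91, -844, -804, -705, -614, -514, -496, -390.87, -129/5, 397/14, 150, 733/4, 268, 351, 437.82, 760]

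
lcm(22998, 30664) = 91992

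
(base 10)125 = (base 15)85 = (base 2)1111101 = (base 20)65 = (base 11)104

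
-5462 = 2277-7739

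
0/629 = 0 = 0.00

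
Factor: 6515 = 5^1*1303^1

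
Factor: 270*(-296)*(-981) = 2^4*3^5*5^1*37^1*109^1 = 78401520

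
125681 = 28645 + 97036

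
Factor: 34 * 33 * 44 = 2^3 * 3^1 * 11^2 * 17^1 = 49368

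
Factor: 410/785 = 2^1 * 41^1 * 157^(-1) = 82/157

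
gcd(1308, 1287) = 3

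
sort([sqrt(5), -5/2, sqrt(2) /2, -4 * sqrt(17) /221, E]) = [-5/2, -4 * sqrt(17) /221, sqrt(2) /2, sqrt(5), E]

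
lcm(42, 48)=336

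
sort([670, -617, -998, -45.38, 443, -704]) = [-998, -704, -617, -45.38, 443, 670]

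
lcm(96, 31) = 2976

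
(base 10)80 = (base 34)2c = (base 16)50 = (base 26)32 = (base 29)2m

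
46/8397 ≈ 0.00548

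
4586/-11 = -416 - 10/11 ≈ -416.91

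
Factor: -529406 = -1*2^1*151^1*1753^1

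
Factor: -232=-1 * 2^3 * 29^1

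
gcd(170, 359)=1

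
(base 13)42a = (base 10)712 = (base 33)lj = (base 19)1i9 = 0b1011001000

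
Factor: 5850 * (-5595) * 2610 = -1 * 2^2 * 3^5 * 5^4 * 13^1 * 29^1 * 373^1 = -85427257500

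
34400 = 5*6880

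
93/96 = 31/32 ≈ 0.969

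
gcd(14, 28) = 14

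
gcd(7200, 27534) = 6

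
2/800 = 1/400 = 0.0025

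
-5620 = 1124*(-5)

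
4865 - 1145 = 3720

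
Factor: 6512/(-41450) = -1*2^3*5^(-2)*11^1*37^1*829^(-1) = -3256/20725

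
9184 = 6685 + 2499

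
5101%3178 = 1923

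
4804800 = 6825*704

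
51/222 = 17/74 ≈ 0.230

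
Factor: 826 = 2^1*7^1*59^1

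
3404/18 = 189 + 1/9≈189.11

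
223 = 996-773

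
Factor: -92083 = -1*92083^1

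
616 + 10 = 626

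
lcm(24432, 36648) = 73296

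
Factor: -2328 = -1*2^3*3^1*97^1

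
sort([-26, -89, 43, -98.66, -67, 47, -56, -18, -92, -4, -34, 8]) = [-98.66, -92, -89, -67, -56, -34, -26, -18, -4, 8, 43, 47]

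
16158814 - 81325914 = -65167100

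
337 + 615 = 952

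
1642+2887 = 4529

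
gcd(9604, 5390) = 98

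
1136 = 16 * 71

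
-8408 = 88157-96565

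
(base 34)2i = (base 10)86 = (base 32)2m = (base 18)4e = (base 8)126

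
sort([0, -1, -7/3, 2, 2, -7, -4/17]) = [-7, -7/3, -1, -4/17, 0, 2, 2]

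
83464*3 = 250392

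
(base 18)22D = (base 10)697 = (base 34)KH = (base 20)1EH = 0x2B9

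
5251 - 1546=3705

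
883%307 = 269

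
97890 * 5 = 489450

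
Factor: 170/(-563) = -1*2^1*5^1*17^1*563^(-1)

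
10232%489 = 452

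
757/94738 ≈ 0.00799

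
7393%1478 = 3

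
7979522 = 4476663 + 3502859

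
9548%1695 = 1073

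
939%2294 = 939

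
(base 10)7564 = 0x1d8c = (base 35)664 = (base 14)2a84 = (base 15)2394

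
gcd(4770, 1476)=18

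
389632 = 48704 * 8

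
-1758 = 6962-8720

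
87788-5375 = 82413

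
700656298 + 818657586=1519313884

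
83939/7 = 11991 + 2/7 ≈ 11991.29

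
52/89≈0.584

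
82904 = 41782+41122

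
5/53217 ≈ 0.0000940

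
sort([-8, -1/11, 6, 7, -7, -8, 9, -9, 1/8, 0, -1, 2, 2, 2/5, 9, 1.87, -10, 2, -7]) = [-10, -9, -8, -8, -7, -7, -1, -1/11, 0, 1/8, 2/5, 1.87, 2, 2, 2, 6, 7, 9, 9]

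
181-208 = -27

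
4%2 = 0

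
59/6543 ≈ 0.00902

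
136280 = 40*3407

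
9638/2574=3 + 958/1287 ≈ 3.74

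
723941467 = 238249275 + 485692192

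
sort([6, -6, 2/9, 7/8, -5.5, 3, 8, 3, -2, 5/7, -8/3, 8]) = [-6, -5.5, -8/3, -2, 2/9, 5/7, 7/8, 3, 3, 6, 8, 8]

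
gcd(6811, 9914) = 1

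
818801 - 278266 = 540535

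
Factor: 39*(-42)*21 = -1*2^1*3^3*7^2*13^1 = -34398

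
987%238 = 35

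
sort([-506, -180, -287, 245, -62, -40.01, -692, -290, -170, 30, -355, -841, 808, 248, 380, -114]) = [-841, -692, -506, -355, -290, -287, -180, -170, -114, -62, -40.01, 30, 245, 248, 380, 808]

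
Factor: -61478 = -1 * 2^1 * 59^1 * 521^1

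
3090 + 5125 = 8215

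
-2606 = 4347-6953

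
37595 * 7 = 263165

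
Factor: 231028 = 2^2 * 7^1 * 37^1 * 223^1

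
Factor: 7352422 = 2^1 * 7^1 * 11^1 * 47743^1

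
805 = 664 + 141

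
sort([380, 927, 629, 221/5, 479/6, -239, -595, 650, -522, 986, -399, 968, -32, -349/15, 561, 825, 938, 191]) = [-595, -522, -399, -239, -32, -349/15, 221/5, 479/6, 191, 380, 561, 629, 650, 825, 927, 938, 968, 986]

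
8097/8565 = 2699/2855 ≈ 0.945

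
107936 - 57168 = 50768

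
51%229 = 51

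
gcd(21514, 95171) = 1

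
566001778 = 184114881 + 381886897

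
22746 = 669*34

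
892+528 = 1420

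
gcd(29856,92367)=933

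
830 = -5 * (-166)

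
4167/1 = 4167 = 4167.00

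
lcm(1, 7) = 7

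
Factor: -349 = -1*349^1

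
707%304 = 99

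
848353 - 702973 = 145380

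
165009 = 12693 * 13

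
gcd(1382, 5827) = 1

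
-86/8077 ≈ -0.0106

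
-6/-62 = 3/31 ≈ 0.0968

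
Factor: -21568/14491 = -1*2^6*43^(-1) = -64/43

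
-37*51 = -1887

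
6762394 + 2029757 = 8792151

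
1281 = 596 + 685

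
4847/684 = 7+59/684 ≈ 7.09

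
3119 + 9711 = 12830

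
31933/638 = 50 + 3/58 ≈ 50.05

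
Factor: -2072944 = -1 * 2^4 * 23^1 * 43^1 * 131^1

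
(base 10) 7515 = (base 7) 30624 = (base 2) 1110101011011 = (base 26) b31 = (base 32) 7ar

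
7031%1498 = 1039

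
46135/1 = 46135 = 46135.00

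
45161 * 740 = 33419140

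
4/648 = 1/162≈0.00617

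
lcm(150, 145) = 4350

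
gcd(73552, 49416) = 8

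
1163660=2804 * 415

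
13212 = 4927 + 8285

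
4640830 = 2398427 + 2242403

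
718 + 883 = 1601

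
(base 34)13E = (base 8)2370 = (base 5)20042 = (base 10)1272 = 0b10011111000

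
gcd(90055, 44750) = 5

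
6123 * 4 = 24492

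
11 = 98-87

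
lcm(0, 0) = 0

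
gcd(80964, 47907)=9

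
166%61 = 44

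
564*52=29328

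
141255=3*47085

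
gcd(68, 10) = 2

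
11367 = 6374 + 4993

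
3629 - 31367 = -27738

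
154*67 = 10318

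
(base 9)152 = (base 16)80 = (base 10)128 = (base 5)1003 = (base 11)107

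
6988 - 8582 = -1594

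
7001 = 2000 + 5001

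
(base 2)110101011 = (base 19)139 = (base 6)1551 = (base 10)427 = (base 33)cv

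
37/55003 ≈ 0.000673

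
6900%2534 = 1832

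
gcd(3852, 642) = 642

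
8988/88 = 102 + 3/22 ≈ 102.14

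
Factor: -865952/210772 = -1 * 2^3 * 23^ (-1) * 29^ (-1) * 79^ (-1) * 27061^1 = -216488/52693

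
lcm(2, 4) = 4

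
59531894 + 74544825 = 134076719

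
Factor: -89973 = -1 * 3^2 * 13^1 * 769^1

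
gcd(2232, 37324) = 124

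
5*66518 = 332590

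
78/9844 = 39/4922≈0.00792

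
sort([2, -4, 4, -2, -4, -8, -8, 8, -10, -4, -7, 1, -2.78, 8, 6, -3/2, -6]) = [-10, -8, -8, -7, -6, -4, -4, -4, -2.78, -2, -3/2, 1, 2, 4, 6, 8, 8]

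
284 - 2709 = -2425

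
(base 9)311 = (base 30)8d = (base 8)375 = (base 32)7t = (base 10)253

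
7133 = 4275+2858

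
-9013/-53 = 170 + 3/53 ≈ 170.06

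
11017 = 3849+7168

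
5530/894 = 6 + 83/447 ≈ 6.19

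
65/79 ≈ 0.823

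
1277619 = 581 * 2199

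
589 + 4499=5088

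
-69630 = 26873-96503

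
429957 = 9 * 47773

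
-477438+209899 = -267539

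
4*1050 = 4200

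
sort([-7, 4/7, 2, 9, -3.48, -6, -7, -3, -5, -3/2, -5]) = [-7, -7, -6, -5, -5, -3.48, -3, -3/2, 4/7, 2, 9]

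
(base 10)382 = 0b101111110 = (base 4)11332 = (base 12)27a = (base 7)1054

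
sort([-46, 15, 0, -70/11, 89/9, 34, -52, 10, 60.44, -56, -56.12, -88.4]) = [-88.4, -56.12, -56, -52, -46, -70/11, 0, 89/9, 10, 15, 34, 60.44]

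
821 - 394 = 427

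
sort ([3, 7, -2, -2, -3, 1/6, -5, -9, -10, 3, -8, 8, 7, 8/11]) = [-10, -9, -8, -5, -3, -2, -2, 1/6, 8/11, 3, 3, 7, 7, 8]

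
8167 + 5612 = 13779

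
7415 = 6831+584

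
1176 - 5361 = -4185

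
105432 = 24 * 4393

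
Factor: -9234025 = -1 * 5^2 * 369361^1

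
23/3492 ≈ 0.00659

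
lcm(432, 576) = 1728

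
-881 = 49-930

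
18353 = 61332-42979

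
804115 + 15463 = 819578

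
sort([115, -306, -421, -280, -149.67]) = [-421, -306, -280, -149.67, 115]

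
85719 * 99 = 8486181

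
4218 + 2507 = 6725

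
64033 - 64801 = -768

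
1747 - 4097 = -2350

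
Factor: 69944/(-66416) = -1 * 2^(-1) * 593^(-1) * 1249^1 = -1249/1186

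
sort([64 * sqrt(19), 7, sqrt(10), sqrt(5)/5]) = [sqrt(5)/5, sqrt(10), 7, 64 * sqrt(19)]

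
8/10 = 4/5 = 0.80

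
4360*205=893800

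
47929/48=998 + 25/48 ≈ 998.52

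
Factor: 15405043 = 17^1*906179^1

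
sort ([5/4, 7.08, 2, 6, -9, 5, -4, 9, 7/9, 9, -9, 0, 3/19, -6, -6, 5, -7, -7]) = [-9, -9, -7, -7, -6, -6, -4, 0, 3/19, 7/9, 5/4, 2, 5, 5, 6, 7.08, 9, 9]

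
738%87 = 42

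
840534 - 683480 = 157054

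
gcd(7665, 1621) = 1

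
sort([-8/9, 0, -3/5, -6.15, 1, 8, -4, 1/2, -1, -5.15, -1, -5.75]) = [-6.15, -5.75, -5.15, -4, -1, -1, -8/9, -3/5, 0, 1/2, 1, 8]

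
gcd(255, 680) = 85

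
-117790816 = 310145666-427936482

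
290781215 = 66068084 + 224713131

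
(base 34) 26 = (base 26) 2m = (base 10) 74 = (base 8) 112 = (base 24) 32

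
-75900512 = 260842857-336743369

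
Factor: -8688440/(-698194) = 2^2*5^1*7^(-1)*83^1*2617^1*49871^(-1) = 4344220/349097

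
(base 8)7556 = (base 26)5lo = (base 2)111101101110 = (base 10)3950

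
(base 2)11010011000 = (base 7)4631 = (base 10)1688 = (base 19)4cg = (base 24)2m8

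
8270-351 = 7919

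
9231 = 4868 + 4363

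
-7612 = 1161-8773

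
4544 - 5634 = -1090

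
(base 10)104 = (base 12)88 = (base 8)150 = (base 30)3e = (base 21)4k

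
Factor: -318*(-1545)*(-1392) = -1*2^5*3^3*5^1*29^1*53^1*103^1 = -683903520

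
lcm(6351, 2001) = 146073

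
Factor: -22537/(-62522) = 2^(-1)*31^1*43^(-1) = 31/86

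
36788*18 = 662184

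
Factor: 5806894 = 2^1*17^1*19^1*89^1*101^1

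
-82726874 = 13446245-96173119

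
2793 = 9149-6356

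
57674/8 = 7209+1/4 = 7209.25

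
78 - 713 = -635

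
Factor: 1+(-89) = -1*2^3*11^1 = -88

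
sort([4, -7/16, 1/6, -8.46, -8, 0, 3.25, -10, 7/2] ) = [-10, -8.46, -8, -7/16, 0, 1/6, 3.25, 7/2, 4] 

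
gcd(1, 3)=1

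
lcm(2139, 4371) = 100533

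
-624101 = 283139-907240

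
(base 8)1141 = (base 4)21201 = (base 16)261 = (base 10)609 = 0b1001100001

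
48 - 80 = -32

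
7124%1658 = 492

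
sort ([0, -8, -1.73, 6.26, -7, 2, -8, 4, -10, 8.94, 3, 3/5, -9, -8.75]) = [-10, -9, -8.75, -8, -8, -7, -1.73, 0, 3/5, 2, 3, 4, 6.26, 8.94]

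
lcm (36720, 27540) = 110160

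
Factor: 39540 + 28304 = 2^2*7^1*2423^1 = 67844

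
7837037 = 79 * 99203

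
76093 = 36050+40043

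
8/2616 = 1/327 ≈ 0.00306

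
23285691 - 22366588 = 919103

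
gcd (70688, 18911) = 1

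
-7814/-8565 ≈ 0.912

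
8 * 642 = 5136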